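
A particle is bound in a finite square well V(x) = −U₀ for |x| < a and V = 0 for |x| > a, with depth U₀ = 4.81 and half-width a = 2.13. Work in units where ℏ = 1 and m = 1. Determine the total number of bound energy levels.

N = 5

The dimensionless depth is z₀ = a√(2mU₀)/ℏ = 2.13 × √(9.620) = 6.606.
The even/odd transcendental equations gain one root per π/2 in z₀, giving N = 1 + ⌊2z₀/π⌋ = 1 + ⌊4.206⌋ = 5.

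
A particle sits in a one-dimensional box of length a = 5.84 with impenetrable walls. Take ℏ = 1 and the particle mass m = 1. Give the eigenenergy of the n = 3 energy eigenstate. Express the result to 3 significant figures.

E = 1.30

Requiring ψ(0) = ψ(a) = 0 quantises k = nπ/a, hence E_n = ℏ²k²/2m = n²π²ℏ²/(2ma²).
E_3 = 3² × π² / (2 × 1 × 5.84²) = 1.302.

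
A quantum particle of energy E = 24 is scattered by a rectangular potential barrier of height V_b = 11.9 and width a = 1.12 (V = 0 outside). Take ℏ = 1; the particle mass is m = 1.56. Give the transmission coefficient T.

T = 0.963

Above the barrier the interior wavenumber is k₂ = √(2m(E − V_b))/ℏ = 6.144, giving phase k₂a = 6.882.
Matching at both interfaces gives T⁻¹ = 1 + V_b² sin²(k₂a) / [4E(E − V_b)] = 1.039, hence T = 0.963.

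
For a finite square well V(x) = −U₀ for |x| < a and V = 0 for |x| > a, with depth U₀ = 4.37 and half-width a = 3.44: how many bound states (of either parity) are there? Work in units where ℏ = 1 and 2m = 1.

N = 5

The dimensionless depth is z₀ = a√(2mU₀)/ℏ = 3.44 × √(4.370) = 7.191.
A new bound state (alternating even/odd) appears each time z₀ passes a multiple of π/2, so N = ⌊2z₀/π⌋ + 1 = ⌊4.578⌋ + 1 = 5.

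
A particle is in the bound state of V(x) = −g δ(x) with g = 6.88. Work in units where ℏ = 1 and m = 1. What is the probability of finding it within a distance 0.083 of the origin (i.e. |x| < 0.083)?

P = 0.681

The normalised bound state is ψ = √κ e^{−κ|x|} with κ = mg/ℏ² = 6.880.
P(|x| < d) = ∫_{−d}^{d} κ e^{−2κ|x|} dx = 1 − e^{−2κd} = 1 − e^{−1.142} = 0.6808.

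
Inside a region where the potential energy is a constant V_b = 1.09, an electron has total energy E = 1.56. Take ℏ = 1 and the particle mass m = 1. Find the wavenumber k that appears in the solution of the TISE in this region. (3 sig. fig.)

k = 0.970

With E > V_b the solution is oscillatory, ψ ∝ e^{±ikx} with k = √(2m(E − V_b))/ℏ.
k = √(2 × 1 × 0.47) = 0.9695.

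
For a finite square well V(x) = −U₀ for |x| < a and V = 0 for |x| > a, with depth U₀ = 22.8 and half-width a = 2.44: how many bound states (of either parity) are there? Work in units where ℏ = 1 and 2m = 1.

N = 8

The dimensionless depth is z₀ = a√(2mU₀)/ℏ = 2.44 × √(22.80) = 11.65.
A new bound state (alternating even/odd) appears each time z₀ passes a multiple of π/2, so N = ⌊2z₀/π⌋ + 1 = ⌊7.417⌋ + 1 = 8.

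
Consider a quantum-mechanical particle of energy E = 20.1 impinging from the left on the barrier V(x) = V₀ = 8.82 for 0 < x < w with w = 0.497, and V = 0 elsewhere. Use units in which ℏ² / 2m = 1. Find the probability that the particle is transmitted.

E > V₀: inside the barrier k₂ = √(2m(E − V₀))/ℏ = 3.359, k₂w = 1.669.
T = [1 + V₀² sin²(k₂w) / (4E(E − V₀))]⁻¹ = 1/1.085 = 0.922.

T = 0.922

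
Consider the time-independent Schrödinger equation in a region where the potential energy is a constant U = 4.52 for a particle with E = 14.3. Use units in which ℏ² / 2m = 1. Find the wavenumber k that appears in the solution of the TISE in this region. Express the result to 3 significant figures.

With E > U the solution is oscillatory, ψ ∝ e^{±ikx} with k = √(2m(E − U))/ℏ.
k = √(2 × 0.5 × 9.78) = 3.127.

k = 3.13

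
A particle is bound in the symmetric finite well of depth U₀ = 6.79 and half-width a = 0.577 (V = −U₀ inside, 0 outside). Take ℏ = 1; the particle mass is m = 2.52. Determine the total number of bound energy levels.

N = 3

Define the well-strength parameter z₀ = (a/ℏ)√(2mU₀) = 0.577 × √(2·2.52·6.79) = 3.375.
A new bound state (alternating even/odd) appears each time z₀ passes a multiple of π/2, so N = ⌊2z₀/π⌋ + 1 = ⌊2.149⌋ + 1 = 3.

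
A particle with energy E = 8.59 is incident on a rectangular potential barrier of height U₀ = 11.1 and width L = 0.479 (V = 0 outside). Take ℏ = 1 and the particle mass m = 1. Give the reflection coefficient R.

R = 0.704

Since E < U₀ the interior solution is evanescent with decay constant κ = √(2m(U₀ − E))/ℏ = 2.241.
κL = 1.073, sinh(κL) = 1.291.
The exact tunnelling result is T⁻¹ = 1 + U₀² sinh²(κL) / [4E(U₀ − E)] = 3.383, so T = 0.296.
R = 1 − T = 0.704.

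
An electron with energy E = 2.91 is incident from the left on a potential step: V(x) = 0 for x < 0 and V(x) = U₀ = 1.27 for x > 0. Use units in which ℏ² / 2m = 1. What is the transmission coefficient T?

On each side the TISE gives plane waves with k = √(2m(E − V))/ℏ: k₁ = √(2·½·2.91) = 1.706, k₂ = √(2·½·1.64) = 1.281.
Continuity of ψ and ψ′ at the step yields the reflection amplitude r = (k₁ − k₂)/(k₁ + k₂) = 0.1424; thus R = |r|² = 0.02027, T = 0.9797.

T = 0.980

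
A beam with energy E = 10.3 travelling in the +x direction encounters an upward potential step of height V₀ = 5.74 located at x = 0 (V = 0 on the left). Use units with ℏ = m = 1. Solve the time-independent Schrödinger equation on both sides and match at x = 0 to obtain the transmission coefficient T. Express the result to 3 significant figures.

On each side the TISE gives plane waves with k = √(2m(E − V))/ℏ: k₁ = √(2·1·10.3) = 4.539, k₂ = √(2·1·4.56) = 3.020.
Matching ψ and ψ′ at x = 0 gives r = (k₁ − k₂)/(k₁ + k₂), so R = r² = 0.04037 and T = 1 − R = 0.9596.

T = 0.960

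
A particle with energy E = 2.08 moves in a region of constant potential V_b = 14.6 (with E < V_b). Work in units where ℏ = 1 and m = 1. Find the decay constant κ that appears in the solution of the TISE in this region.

Since E < V_b the TISE in this region is ψ'' = κ²ψ with κ = √(2m(V_b − E))/ℏ.
κ = √(2 × 1 × 12.52) = 5.004.

κ = 5.00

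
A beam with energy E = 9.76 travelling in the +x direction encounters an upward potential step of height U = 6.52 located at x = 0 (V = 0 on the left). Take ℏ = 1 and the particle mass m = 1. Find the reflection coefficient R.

The wavenumbers are k₁ = √(2mE)/ℏ = 4.418 on the left and k₂ = √(2m(E − U))/ℏ = 2.546 on the right.
Matching ψ and ψ′ at x = 0 gives r = (k₁ − k₂)/(k₁ + k₂), so R = r² = 0.07231 and T = 1 − R = 0.9277.

R = 0.0723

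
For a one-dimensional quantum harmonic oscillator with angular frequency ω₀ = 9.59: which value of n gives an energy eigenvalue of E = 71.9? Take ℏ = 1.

E_n = ℏω₀(n + ½) ⇒ n = E/(ℏω₀) − ½ = 71.9/9.59 − 0.5 = 6.997 → n = 7.

n = 7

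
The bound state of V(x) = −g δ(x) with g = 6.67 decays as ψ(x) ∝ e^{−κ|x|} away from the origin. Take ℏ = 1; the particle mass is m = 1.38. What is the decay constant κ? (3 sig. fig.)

κ = 9.20

Integrate −(ℏ²/2m)ψ'' − gδ(x)ψ = Eψ from −ε to +ε: the ψ'' term gives ψ'(0⁺) − ψ'(0⁻) and the δ term gives −(2mg/ℏ²)ψ(0).
With ψ ∝ e^{−κ|x|} this yields −2κ = −2mg/ℏ², so κ = mg/ℏ² = 9.205.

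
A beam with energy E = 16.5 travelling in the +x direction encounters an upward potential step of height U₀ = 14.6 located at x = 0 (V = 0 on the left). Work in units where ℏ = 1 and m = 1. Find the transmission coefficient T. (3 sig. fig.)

T = 0.757

The wavenumbers are k₁ = √(2mE)/ℏ = 5.745 on the left and k₂ = √(2m(E − U₀))/ℏ = 1.949 on the right.
Matching ψ and ψ′ at x = 0 gives r = (k₁ − k₂)/(k₁ + k₂), so R = r² = 0.2433 and T = 1 − R = 0.7567.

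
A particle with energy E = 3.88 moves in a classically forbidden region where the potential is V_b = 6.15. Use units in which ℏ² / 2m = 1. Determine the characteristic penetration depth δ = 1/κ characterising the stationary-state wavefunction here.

Since E < V_b the TISE in this region is ψ'' = κ²ψ with κ = √(2m(V_b − E))/ℏ.
κ = √(2 × 0.5 × 2.27) = 1.507. The penetration depth is δ = 1/κ = 0.664.

δ = 0.664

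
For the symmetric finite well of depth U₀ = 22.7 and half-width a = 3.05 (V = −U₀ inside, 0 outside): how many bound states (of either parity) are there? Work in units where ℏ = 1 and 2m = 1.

N = 10

The dimensionless depth is z₀ = a√(2mU₀)/ℏ = 3.05 × √(22.70) = 14.53.
A new bound state (alternating even/odd) appears each time z₀ passes a multiple of π/2, so N = ⌊2z₀/π⌋ + 1 = ⌊9.251⌋ + 1 = 10.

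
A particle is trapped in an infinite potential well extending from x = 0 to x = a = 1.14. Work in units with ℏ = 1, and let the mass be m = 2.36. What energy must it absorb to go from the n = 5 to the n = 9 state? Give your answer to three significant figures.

ΔE = 90.1

E_n = n²π²ℏ²/(2ma²), so ΔE = (9² − 5²) π²ℏ²/(2ma²).
ΔE = 56 × π² / (2 × 2.36 × 1.14²) = 90.10.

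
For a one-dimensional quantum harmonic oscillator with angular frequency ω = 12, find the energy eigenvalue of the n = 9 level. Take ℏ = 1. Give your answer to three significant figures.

E = 114

The oscillator eigenvalues are E_n = ℏω(n + ½), so E_9 = 12 × 9.5 = 114.0.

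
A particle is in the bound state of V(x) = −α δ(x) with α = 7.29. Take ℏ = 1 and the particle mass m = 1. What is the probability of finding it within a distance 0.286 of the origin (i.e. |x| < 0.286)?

The normalised bound state is ψ = √κ e^{−κ|x|} with κ = mα/ℏ² = 7.290.
P(|x| < d) = ∫_{−d}^{d} κ e^{−2κ|x|} dx = 1 − e^{−2κd} = 1 − e^{−4.170} = 0.9845.

P = 0.985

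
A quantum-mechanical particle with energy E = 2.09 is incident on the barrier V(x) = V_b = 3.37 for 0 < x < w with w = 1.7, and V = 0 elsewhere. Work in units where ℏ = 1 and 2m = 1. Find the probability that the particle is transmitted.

E < V_b: inside the barrier ψ ∝ e^{±κx} with κ = √(2m(V_b − E))/ℏ = 1.131.
κw = 1.923, sinh(κw) = 3.349.
Matching ψ, ψ′ at both faces gives T = [1 + V_b² sinh²(κw) / (4E(V_b − E))]⁻¹ = 1/12.90 = 0.0775.

T = 0.0775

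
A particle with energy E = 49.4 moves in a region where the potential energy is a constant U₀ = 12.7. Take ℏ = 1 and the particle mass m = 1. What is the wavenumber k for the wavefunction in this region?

With E > U₀ the solution is oscillatory, ψ ∝ e^{±ikx} with k = √(2m(E − U₀))/ℏ.
k = √(2 × 1 × 36.7) = 8.567.

k = 8.57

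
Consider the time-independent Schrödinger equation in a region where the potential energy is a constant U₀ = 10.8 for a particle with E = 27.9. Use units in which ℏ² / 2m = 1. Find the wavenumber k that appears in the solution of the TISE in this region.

With E > U₀ the solution is oscillatory, ψ ∝ e^{±ikx} with k = √(2m(E − U₀))/ℏ.
k = √(2 × 0.5 × 17.1) = 4.135.

k = 4.14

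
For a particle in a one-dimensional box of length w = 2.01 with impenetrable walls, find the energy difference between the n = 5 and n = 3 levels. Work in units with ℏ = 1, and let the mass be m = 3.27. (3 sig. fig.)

E_n = n²π²ℏ²/(2mw²), so ΔE = (5² − 3²) π²ℏ²/(2mw²).
ΔE = 16 × π² / (2 × 3.27 × 2.01²) = 5.977.

ΔE = 5.98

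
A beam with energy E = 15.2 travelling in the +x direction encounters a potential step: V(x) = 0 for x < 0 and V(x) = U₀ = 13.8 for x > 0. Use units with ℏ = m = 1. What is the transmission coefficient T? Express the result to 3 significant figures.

T = 0.714

On each side the TISE gives plane waves with k = √(2m(E − V))/ℏ: k₁ = √(2·1·15.2) = 5.514, k₂ = √(2·1·1.4) = 1.673.
Continuity of ψ and ψ′ at the step yields the reflection amplitude r = (k₁ − k₂)/(k₁ + k₂) = 0.5343; thus R = |r|² = 0.2855, T = 0.7145.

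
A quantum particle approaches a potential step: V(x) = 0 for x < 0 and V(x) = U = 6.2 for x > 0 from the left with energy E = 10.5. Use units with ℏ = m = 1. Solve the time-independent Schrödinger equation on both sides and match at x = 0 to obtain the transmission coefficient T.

T = 0.952

On each side the TISE gives plane waves with k = √(2m(E − V))/ℏ: k₁ = √(2·1·10.5) = 4.583, k₂ = √(2·1·4.3) = 2.933.
Matching ψ and ψ′ at x = 0 gives r = (k₁ − k₂)/(k₁ + k₂), so R = r² = 0.04821 and T = 1 − R = 0.9518.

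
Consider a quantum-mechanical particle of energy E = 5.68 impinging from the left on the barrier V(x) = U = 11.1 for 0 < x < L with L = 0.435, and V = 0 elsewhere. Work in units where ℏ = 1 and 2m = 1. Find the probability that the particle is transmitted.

Since E < U the interior solution is evanescent with decay constant κ = √(2m(U − E))/ℏ = 2.328.
κL = 1.013, sinh(κL) = 1.195.
The exact tunnelling result is T⁻¹ = 1 + U² sinh²(κL) / [4E(U − E)] = 2.429, so T = 0.412.

T = 0.412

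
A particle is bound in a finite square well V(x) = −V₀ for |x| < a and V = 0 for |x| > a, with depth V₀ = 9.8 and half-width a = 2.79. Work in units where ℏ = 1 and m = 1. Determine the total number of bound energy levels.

N = 8

Define the well-strength parameter z₀ = (a/ℏ)√(2mV₀) = 2.79 × √(2·1·9.8) = 12.35.
The even/odd transcendental equations gain one root per π/2 in z₀, giving N = 1 + ⌊2z₀/π⌋ = 1 + ⌊7.863⌋ = 8.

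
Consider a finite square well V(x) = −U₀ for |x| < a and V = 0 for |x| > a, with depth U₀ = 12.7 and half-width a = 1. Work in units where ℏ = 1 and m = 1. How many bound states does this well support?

The dimensionless depth is z₀ = a√(2mU₀)/ℏ = 1 × √(25.40) = 5.040.
A new bound state (alternating even/odd) appears each time z₀ passes a multiple of π/2, so N = ⌊2z₀/π⌋ + 1 = ⌊3.208⌋ + 1 = 4.

N = 4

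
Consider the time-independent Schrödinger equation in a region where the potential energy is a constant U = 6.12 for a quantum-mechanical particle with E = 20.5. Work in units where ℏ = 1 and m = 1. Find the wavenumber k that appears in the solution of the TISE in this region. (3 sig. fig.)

With E > U the solution is oscillatory, ψ ∝ e^{±ikx} with k = √(2m(E − U))/ℏ.
k = √(2 × 1 × 14.38) = 5.363.

k = 5.36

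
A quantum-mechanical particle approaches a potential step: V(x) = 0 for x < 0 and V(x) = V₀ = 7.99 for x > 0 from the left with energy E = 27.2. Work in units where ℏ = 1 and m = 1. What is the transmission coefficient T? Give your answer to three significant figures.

T = 0.992

On each side the TISE gives plane waves with k = √(2m(E − V))/ℏ: k₁ = √(2·1·27.2) = 7.376, k₂ = √(2·1·19.21) = 6.198.
Matching ψ and ψ′ at x = 0 gives r = (k₁ − k₂)/(k₁ + k₂), so R = r² = 0.007522 and T = 1 − R = 0.9925.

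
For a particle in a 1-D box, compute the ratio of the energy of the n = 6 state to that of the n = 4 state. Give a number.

E_n = n²π²ℏ²/(2mL²) so the ratio is n₂²/n₁² = 36/16 = 2.25.

2.25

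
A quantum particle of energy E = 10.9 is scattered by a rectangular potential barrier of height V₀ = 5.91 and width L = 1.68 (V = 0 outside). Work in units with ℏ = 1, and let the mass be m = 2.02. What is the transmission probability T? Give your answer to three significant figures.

T = 0.873

E > V₀: inside the barrier k₂ = √(2m(E − V₀))/ℏ = 4.490, k₂L = 7.543.
Matching at both interfaces gives T⁻¹ = 1 + V₀² sin²(k₂L) / [4E(E − V₀)] = 1.146, hence T = 0.873.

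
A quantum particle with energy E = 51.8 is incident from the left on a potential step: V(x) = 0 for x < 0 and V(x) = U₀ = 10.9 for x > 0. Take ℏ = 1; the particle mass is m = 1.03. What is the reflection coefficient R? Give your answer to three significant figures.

R = 0.00348

The wavenumbers are k₁ = √(2mE)/ℏ = 10.33 on the left and k₂ = √(2m(E − U₀))/ℏ = 9.179 on the right.
Continuity of ψ and ψ′ at the step yields the reflection amplitude r = (k₁ − k₂)/(k₁ + k₂) = 0.05900; thus R = |r|² = 0.003481, T = 0.9965.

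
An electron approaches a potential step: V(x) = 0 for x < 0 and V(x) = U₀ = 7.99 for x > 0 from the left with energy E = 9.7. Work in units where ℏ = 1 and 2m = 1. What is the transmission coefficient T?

T = 0.833

On each side the TISE gives plane waves with k = √(2m(E − V))/ℏ: k₁ = √(2·½·9.7) = 3.114, k₂ = √(2·½·1.71) = 1.308.
Matching ψ and ψ′ at x = 0 gives r = (k₁ − k₂)/(k₁ + k₂), so R = r² = 0.1669 and T = 1 − R = 0.8331.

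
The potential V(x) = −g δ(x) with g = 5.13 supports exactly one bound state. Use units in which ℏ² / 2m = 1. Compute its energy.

The bound state is ψ(x) = √κ e^{−κ|x|}. The derivative jump ψ'(0⁺) − ψ'(0⁻) = −(2mg/ℏ²)ψ(0) fixes κ = mg/ℏ² = 2.565.
Then E = −ℏ²κ²/(2m) = −mg²/(2ℏ²) = -6.579.

E = -6.58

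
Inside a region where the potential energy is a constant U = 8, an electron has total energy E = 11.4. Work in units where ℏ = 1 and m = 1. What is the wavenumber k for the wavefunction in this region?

With E > U the solution is oscillatory, ψ ∝ e^{±ikx} with k = √(2m(E − U))/ℏ.
k = √(2 × 1 × 3.4) = 2.608.

k = 2.61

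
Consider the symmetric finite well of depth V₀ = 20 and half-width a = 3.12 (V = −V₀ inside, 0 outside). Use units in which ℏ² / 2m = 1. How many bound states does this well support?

The dimensionless depth is z₀ = a√(2mV₀)/ℏ = 3.12 × √(20.00) = 13.95.
The even/odd transcendental equations gain one root per π/2 in z₀, giving N = 1 + ⌊2z₀/π⌋ = 1 + ⌊8.883⌋ = 9.

N = 9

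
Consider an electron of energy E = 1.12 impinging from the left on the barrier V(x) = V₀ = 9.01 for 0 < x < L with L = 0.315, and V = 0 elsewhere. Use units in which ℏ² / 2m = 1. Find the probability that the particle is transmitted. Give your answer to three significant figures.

T = 0.301

E < V₀: inside the barrier ψ ∝ e^{±κx} with κ = √(2m(V₀ − E))/ℏ = 2.809.
κL = 0.8848, sinh(κL) = 1.005.
Matching ψ, ψ′ at both faces gives T = [1 + V₀² sinh²(κL) / (4E(V₀ − E))]⁻¹ = 1/3.319 = 0.301.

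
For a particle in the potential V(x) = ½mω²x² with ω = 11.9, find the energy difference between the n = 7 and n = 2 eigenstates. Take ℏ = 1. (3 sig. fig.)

ΔE = 59.5

E_n = ℏω(n + ½), so ΔE = (7 − 2) ℏω = 5 × 11.9 = 59.50.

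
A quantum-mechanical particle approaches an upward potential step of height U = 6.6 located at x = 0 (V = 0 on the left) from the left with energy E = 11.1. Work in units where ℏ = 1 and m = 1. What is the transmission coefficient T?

The wavenumbers are k₁ = √(2mE)/ℏ = 4.712 on the left and k₂ = √(2m(E − U))/ℏ = 3.000 on the right.
Matching ψ and ψ′ at x = 0 gives r = (k₁ − k₂)/(k₁ + k₂), so R = r² = 0.04927 and T = 1 − R = 0.9507.

T = 0.951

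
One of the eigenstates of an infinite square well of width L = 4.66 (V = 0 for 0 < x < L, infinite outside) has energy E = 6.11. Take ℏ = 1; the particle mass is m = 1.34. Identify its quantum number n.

For an infinite well E_n = n²π²ℏ²/(2mL²), so n = (L/πℏ)√(2mE).
n = (4.66/π) × √(2 × 1.34 × 6.11) = 6.002 → n = 6.

n = 6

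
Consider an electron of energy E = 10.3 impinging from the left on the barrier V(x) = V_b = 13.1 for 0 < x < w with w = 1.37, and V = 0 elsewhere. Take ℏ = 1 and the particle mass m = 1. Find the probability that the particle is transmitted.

Since E < V_b the interior solution is evanescent with decay constant κ = √(2m(V_b − E))/ℏ = 2.366.
κw = 3.242, sinh(κw) = 12.77.
The exact tunnelling result is T⁻¹ = 1 + V_b² sinh²(κw) / [4E(V_b − E)] = 243.7, so T = 0.00410.

T = 0.00410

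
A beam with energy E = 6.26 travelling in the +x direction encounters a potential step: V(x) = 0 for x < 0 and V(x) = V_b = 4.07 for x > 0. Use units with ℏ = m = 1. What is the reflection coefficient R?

The wavenumbers are k₁ = √(2mE)/ℏ = 3.538 on the left and k₂ = √(2m(E − V_b))/ℏ = 2.093 on the right.
Continuity of ψ and ψ′ at the step yields the reflection amplitude r = (k₁ − k₂)/(k₁ + k₂) = 0.2567; thus R = |r|² = 0.06589, T = 0.9341.

R = 0.0659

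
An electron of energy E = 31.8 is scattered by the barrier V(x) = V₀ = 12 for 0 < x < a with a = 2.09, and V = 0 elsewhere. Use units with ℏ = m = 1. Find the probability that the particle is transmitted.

E > V₀: inside the barrier k₂ = √(2m(E − V₀))/ℏ = 6.293, k₂a = 13.15.
T = [1 + V₀² sin²(k₂a) / (4E(E − V₀))]⁻¹ = 1/1.017 = 0.983.

T = 0.983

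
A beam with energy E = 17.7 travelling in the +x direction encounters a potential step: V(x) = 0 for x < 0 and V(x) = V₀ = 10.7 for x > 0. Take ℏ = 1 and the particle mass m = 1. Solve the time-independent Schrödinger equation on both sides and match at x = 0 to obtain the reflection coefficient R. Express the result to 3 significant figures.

R = 0.0519

On each side the TISE gives plane waves with k = √(2m(E − V))/ℏ: k₁ = √(2·1·17.7) = 5.950, k₂ = √(2·1·7) = 3.742.
Matching ψ and ψ′ at x = 0 gives r = (k₁ − k₂)/(k₁ + k₂), so R = r² = 0.05191 and T = 1 − R = 0.9481.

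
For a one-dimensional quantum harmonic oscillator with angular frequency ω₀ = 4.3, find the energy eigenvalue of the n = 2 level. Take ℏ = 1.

Using E_n = (n + ½)ℏω₀: E_2 = 2.5 × 4.3 = 10.75.

E = 10.8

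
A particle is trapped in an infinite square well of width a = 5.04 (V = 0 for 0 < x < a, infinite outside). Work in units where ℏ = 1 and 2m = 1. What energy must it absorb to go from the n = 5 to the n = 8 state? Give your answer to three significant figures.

ΔE = 15.2

E_n = n²π²ℏ²/(2ma²), so ΔE = (8² − 5²) π²ℏ²/(2ma²).
ΔE = 39 × π² / (2 × 0.5 × 5.04²) = 15.15.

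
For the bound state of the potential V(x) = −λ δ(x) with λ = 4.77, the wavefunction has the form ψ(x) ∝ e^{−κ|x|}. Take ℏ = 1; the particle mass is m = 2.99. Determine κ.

Integrating the TISE across x = 0 gives the cusp condition ψ'(0⁺) − ψ'(0⁻) = −(2mλ/ℏ²)ψ(0).
With ψ ∝ e^{−κ|x|} this yields −2κ = −2mλ/ℏ², so κ = mλ/ℏ² = 14.26.

κ = 14.3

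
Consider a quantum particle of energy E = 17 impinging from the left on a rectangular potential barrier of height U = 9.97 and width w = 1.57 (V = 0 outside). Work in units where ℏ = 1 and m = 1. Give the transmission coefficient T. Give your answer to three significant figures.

T = 0.970

E > U: inside the barrier k₂ = √(2m(E − U))/ℏ = 3.750, k₂w = 5.887.
T = [1 + U² sin²(k₂w) / (4E(E − U))]⁻¹ = 1/1.031 = 0.970.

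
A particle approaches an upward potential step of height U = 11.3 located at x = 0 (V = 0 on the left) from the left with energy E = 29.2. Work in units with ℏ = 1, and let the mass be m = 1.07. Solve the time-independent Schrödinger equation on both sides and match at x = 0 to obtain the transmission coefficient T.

The wavenumbers are k₁ = √(2mE)/ℏ = 7.905 on the left and k₂ = √(2m(E − U))/ℏ = 6.189 on the right.
Continuity of ψ and ψ′ at the step yields the reflection amplitude r = (k₁ − k₂)/(k₁ + k₂) = 0.1217; thus R = |r|² = 0.01482, T = 0.9852.

T = 0.985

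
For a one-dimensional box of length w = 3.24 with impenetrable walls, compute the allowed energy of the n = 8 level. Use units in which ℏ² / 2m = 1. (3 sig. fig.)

The infinite-well eigenfunctions ψ_n = √(2/w) sin(nπx/w) vanish at both walls, giving E_n = n²π²ℏ²/(2mw²).
E_8 = 8² × π² / (2 × 0.5 × 3.24²) = 60.17.

E = 60.2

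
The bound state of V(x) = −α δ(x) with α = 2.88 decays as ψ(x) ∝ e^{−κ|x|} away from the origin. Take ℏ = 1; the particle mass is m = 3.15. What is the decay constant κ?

Integrate −(ℏ²/2m)ψ'' − αδ(x)ψ = Eψ from −ε to +ε: the ψ'' term gives ψ'(0⁺) − ψ'(0⁻) and the δ term gives −(2mα/ℏ²)ψ(0).
With ψ ∝ e^{−κ|x|} this yields −2κ = −2mα/ℏ², so κ = mα/ℏ² = 9.072.

κ = 9.07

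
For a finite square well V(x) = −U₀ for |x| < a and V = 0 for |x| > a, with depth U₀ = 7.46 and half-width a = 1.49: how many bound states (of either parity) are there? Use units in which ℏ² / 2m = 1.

N = 3

The dimensionless depth is z₀ = a√(2mU₀)/ℏ = 1.49 × √(7.460) = 4.070.
A new bound state (alternating even/odd) appears each time z₀ passes a multiple of π/2, so N = ⌊2z₀/π⌋ + 1 = ⌊2.591⌋ + 1 = 3.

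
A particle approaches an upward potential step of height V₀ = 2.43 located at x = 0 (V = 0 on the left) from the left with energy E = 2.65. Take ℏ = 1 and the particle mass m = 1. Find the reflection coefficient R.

The wavenumbers are k₁ = √(2mE)/ℏ = 2.302 on the left and k₂ = √(2m(E − V₀))/ℏ = 0.6633 on the right.
Matching ψ and ψ′ at x = 0 gives r = (k₁ − k₂)/(k₁ + k₂), so R = r² = 0.3054 and T = 1 − R = 0.6946.

R = 0.305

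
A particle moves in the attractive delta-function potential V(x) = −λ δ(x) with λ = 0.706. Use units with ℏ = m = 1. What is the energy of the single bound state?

E = -0.249

For x ≠ 0 the bound state is ψ ∝ e^{−κ|x|}; integrating the TISE across the delta gives the cusp condition 2κ = 2mλ/ℏ², so κ = 0.7060.
Then E = −ℏ²κ²/(2m) = −mλ²/(2ℏ²) = -0.2492.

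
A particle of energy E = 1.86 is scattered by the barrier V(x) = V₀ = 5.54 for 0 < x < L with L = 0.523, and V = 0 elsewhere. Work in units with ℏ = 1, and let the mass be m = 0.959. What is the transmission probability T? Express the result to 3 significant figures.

T = 0.201

Since E < V₀ the interior solution is evanescent with decay constant κ = √(2m(V₀ − E))/ℏ = 2.657.
κL = 1.389, sinh(κL) = 1.882.
The exact tunnelling result is T⁻¹ = 1 + V₀² sinh²(κL) / [4E(V₀ − E)] = 4.969, so T = 0.201.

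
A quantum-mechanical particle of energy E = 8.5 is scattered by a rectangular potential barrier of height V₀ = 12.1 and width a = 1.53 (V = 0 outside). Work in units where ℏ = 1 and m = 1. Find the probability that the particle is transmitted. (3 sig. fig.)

E < V₀: inside the barrier ψ ∝ e^{±κx} with κ = √(2m(V₀ − E))/ℏ = 2.683.
κa = 4.105, sinh(κa) = 30.33.
Matching ψ, ψ′ at both faces gives T = [1 + V₀² sinh²(κa) / (4E(V₀ − E))]⁻¹ = 1/1101 = 0.000908.

T = 0.000908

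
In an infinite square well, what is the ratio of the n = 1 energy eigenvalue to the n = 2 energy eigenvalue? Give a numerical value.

0.25

Since E_n ∝ n², the ratio is (1/2)² = 0.25.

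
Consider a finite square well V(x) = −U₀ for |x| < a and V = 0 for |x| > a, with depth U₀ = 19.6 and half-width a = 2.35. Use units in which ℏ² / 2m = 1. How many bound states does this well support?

The dimensionless depth is z₀ = a√(2mU₀)/ℏ = 2.35 × √(19.60) = 10.40.
The even/odd transcendental equations gain one root per π/2 in z₀, giving N = 1 + ⌊2z₀/π⌋ = 1 + ⌊6.623⌋ = 7.

N = 7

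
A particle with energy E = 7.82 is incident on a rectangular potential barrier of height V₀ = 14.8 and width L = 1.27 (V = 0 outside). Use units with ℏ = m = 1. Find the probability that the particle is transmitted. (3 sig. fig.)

T = 0.000301

E < V₀: inside the barrier ψ ∝ e^{±κx} with κ = √(2m(V₀ − E))/ℏ = 3.736.
κL = 4.745, sinh(κL) = 57.51.
Matching ψ, ψ′ at both faces gives T = [1 + V₀² sinh²(κL) / (4E(V₀ − E))]⁻¹ = 1/3319 = 0.000301.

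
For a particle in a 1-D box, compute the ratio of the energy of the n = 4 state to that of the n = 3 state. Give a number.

Since E_n ∝ n², the ratio is (4/3)² = 1.77778.

1.77778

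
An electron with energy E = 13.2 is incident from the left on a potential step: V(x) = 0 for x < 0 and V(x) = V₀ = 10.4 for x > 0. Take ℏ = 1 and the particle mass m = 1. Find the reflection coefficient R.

R = 0.136

The wavenumbers are k₁ = √(2mE)/ℏ = 5.138 on the left and k₂ = √(2m(E − V₀))/ℏ = 2.366 on the right.
Continuity of ψ and ψ′ at the step yields the reflection amplitude r = (k₁ − k₂)/(k₁ + k₂) = 0.3693; thus R = |r|² = 0.1364, T = 0.8636.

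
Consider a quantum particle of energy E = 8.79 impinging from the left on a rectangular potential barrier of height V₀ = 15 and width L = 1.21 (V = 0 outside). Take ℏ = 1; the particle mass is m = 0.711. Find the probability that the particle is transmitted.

E < V₀: inside the barrier ψ ∝ e^{±κx} with κ = √(2m(V₀ − E))/ℏ = 2.972.
κL = 3.596, sinh(κL) = 18.21.
Matching ψ, ψ′ at both faces gives T = [1 + V₀² sinh²(κL) / (4E(V₀ − E))]⁻¹ = 1/342.6 = 0.00292.

T = 0.00292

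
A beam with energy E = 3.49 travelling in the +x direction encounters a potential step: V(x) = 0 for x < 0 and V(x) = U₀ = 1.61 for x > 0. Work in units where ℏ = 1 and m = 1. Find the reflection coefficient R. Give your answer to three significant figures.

The wavenumbers are k₁ = √(2mE)/ℏ = 2.642 on the left and k₂ = √(2m(E − U₀))/ℏ = 1.939 on the right.
Matching ψ and ψ′ at x = 0 gives r = (k₁ − k₂)/(k₁ + k₂), so R = r² = 0.02354 and T = 1 − R = 0.9765.

R = 0.0235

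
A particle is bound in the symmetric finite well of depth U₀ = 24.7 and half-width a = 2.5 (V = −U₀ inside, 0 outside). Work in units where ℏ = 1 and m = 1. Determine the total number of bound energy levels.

N = 12

The dimensionless depth is z₀ = a√(2mU₀)/ℏ = 2.5 × √(49.40) = 17.57.
A new bound state (alternating even/odd) appears each time z₀ passes a multiple of π/2, so N = ⌊2z₀/π⌋ + 1 = ⌊11.19⌋ + 1 = 12.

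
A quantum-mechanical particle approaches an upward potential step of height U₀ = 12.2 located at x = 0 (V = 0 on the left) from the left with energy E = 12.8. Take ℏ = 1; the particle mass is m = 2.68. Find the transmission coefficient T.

The wavenumbers are k₁ = √(2mE)/ℏ = 8.283 on the left and k₂ = √(2m(E − U₀))/ℏ = 1.793 on the right.
Continuity of ψ and ψ′ at the step yields the reflection amplitude r = (k₁ − k₂)/(k₁ + k₂) = 0.6441; thus R = |r|² = 0.4148, T = 0.5852.

T = 0.585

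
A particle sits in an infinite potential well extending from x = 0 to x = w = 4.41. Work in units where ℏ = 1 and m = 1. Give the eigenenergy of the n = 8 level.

The infinite-well eigenfunctions ψ_n = √(2/w) sin(nπx/w) vanish at both walls, giving E_n = n²π²ℏ²/(2mw²).
E_8 = 8² × π² / (2 × 1 × 4.41²) = 16.24.

E = 16.2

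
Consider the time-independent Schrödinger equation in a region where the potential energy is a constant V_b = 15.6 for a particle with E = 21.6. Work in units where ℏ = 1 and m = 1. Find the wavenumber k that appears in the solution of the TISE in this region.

With E > V_b the solution is oscillatory, ψ ∝ e^{±ikx} with k = √(2m(E − V_b))/ℏ.
k = √(2 × 1 × 6) = 3.464.

k = 3.46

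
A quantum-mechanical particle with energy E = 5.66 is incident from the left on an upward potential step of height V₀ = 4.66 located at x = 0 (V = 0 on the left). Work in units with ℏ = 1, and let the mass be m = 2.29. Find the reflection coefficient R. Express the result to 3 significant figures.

On each side the TISE gives plane waves with k = √(2m(E − V))/ℏ: k₁ = √(2·2.29·5.66) = 5.091, k₂ = √(2·2.29·1) = 2.140.
Continuity of ψ and ψ′ at the step yields the reflection amplitude r = (k₁ − k₂)/(k₁ + k₂) = 0.4081; thus R = |r|² = 0.1666, T = 0.8334.

R = 0.167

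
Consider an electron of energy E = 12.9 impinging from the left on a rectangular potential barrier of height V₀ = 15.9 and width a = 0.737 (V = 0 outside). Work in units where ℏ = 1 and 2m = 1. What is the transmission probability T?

T = 0.183

E < V₀: inside the barrier ψ ∝ e^{±κx} with κ = √(2m(V₀ − E))/ℏ = 1.732.
κa = 1.277, sinh(κa) = 1.653.
Matching ψ, ψ′ at both faces gives T = [1 + V₀² sinh²(κa) / (4E(V₀ − E))]⁻¹ = 1/5.460 = 0.183.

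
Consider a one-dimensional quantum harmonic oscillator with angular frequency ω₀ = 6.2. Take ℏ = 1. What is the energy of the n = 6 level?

Using E_n = (n + ½)ℏω₀: E_6 = 6.5 × 6.2 = 40.30.

E = 40.3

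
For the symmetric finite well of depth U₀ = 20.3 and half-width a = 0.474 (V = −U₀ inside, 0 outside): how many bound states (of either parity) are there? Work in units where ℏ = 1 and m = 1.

The dimensionless depth is z₀ = a√(2mU₀)/ℏ = 0.474 × √(40.60) = 3.020.
A new bound state (alternating even/odd) appears each time z₀ passes a multiple of π/2, so N = ⌊2z₀/π⌋ + 1 = ⌊1.923⌋ + 1 = 2.

N = 2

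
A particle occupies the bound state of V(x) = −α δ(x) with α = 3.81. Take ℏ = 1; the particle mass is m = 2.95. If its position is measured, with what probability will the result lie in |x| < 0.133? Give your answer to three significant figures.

P = 0.950

The normalised bound state is ψ = √κ e^{−κ|x|} with κ = mα/ℏ² = 11.24.
P(|x| < d) = ∫_{−d}^{d} κ e^{−2κ|x|} dx = 1 − e^{−2κd} = 1 − e^{−2.990} = 0.9497.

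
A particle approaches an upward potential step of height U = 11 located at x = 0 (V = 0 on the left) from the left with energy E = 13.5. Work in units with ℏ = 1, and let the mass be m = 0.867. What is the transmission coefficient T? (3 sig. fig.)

T = 0.841

On each side the TISE gives plane waves with k = √(2m(E − V))/ℏ: k₁ = √(2·0.867·13.5) = 4.838, k₂ = √(2·0.867·2.5) = 2.082.
Continuity of ψ and ψ′ at the step yields the reflection amplitude r = (k₁ − k₂)/(k₁ + k₂) = 0.3983; thus R = |r|² = 0.1586, T = 0.8414.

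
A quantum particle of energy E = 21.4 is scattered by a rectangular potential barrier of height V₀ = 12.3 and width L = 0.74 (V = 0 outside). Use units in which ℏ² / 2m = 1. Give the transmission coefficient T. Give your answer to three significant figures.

T = 0.892

E > V₀: inside the barrier k₂ = √(2m(E − V₀))/ℏ = 3.017, k₂L = 2.232.
Matching at both interfaces gives T⁻¹ = 1 + V₀² sin²(k₂L) / [4E(E − V₀)] = 1.121, hence T = 0.892.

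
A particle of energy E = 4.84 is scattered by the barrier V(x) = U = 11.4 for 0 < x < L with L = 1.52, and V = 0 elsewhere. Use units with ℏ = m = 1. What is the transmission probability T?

E < U: inside the barrier ψ ∝ e^{±κx} with κ = √(2m(U − E))/ℏ = 3.622.
κL = 5.506, sinh(κL) = 123.0.
The exact tunnelling result is T⁻¹ = 1 + U² sinh²(κL) / [4E(U − E)] = 15490, so T = 0.0000645.

T = 0.0000645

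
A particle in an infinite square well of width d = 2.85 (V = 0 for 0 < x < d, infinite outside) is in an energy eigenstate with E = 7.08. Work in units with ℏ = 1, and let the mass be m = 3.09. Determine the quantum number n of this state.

n = 6

For an infinite well E_n = n²π²ℏ²/(2md²), so n = (d/πℏ)√(2mE).
n = (2.85/π) × √(2 × 3.09 × 7.08) = 6.001 → n = 6.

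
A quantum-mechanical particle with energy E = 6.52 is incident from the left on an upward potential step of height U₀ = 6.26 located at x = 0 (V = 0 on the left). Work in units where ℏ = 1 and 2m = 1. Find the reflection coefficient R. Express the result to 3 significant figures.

R = 0.445

On each side the TISE gives plane waves with k = √(2m(E − V))/ℏ: k₁ = √(2·½·6.52) = 2.553, k₂ = √(2·½·0.26) = 0.5099.
Continuity of ψ and ψ′ at the step yields the reflection amplitude r = (k₁ − k₂)/(k₁ + k₂) = 0.6671; thus R = |r|² = 0.4450, T = 0.5550.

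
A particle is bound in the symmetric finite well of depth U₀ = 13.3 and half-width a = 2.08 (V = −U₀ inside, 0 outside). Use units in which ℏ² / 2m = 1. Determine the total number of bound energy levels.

Define the well-strength parameter z₀ = (a/ℏ)√(2mU₀) = 2.08 × √(2·0.5·13.3) = 7.586.
The even/odd transcendental equations gain one root per π/2 in z₀, giving N = 1 + ⌊2z₀/π⌋ = 1 + ⌊4.829⌋ = 5.

N = 5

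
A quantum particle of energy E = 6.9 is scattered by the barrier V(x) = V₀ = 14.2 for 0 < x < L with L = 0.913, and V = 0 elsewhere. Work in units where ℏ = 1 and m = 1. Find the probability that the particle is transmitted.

E < V₀: inside the barrier ψ ∝ e^{±κx} with κ = √(2m(V₀ − E))/ℏ = 3.821.
κL = 3.489, sinh(κL) = 16.35.
The exact tunnelling result is T⁻¹ = 1 + V₀² sinh²(κL) / [4E(V₀ − E)] = 268.7, so T = 0.00372.

T = 0.00372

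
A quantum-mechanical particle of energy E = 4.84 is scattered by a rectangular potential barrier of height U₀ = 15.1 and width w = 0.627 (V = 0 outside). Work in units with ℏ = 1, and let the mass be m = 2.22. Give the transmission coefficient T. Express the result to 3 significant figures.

T = 0.000735

E < U₀: inside the barrier ψ ∝ e^{±κx} with κ = √(2m(U₀ − E))/ℏ = 6.749.
κw = 4.232, sinh(κw) = 34.42.
Matching ψ, ψ′ at both faces gives T = [1 + U₀² sinh²(κw) / (4E(U₀ − E))]⁻¹ = 1/1361 = 0.000735.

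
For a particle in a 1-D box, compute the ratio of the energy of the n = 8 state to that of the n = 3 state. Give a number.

Since E_n ∝ n², the ratio is (8/3)² = 7.11111.

7.11111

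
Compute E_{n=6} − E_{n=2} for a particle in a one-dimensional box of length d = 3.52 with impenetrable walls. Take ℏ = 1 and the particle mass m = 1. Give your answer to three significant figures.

ΔE = 12.7

E_n = n²π²ℏ²/(2md²), so ΔE = (6² − 2²) π²ℏ²/(2md²).
ΔE = 32 × π² / (2 × 1 × 3.52²) = 12.74.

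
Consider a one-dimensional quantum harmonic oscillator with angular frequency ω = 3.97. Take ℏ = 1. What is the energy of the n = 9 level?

E = 37.7

Using E_n = (n + ½)ℏω: E_9 = 9.5 × 3.97 = 37.72.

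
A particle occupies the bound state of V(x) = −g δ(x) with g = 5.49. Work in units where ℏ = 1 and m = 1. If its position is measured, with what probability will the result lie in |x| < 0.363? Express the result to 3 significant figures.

P = 0.981

The normalised bound state is ψ = √κ e^{−κ|x|} with κ = mg/ℏ² = 5.490.
P(|x| < d) = ∫_{−d}^{d} κ e^{−2κ|x|} dx = 1 − e^{−2κd} = 1 − e^{−3.986} = 0.9814.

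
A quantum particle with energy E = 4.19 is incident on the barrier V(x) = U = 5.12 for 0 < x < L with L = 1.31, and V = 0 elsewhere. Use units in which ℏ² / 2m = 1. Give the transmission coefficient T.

E < U: inside the barrier ψ ∝ e^{±κx} with κ = √(2m(U − E))/ℏ = 0.9644.
κL = 1.263, sinh(κL) = 1.627.
The exact tunnelling result is T⁻¹ = 1 + U² sinh²(κL) / [4E(U − E)] = 5.453, so T = 0.183.

T = 0.183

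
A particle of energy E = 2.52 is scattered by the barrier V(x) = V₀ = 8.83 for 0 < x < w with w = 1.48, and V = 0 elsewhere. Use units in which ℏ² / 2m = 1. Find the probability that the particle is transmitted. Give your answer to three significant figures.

E < V₀: inside the barrier ψ ∝ e^{±κx} with κ = √(2m(V₀ − E))/ℏ = 2.512.
κw = 3.718, sinh(κw) = 20.57.
Matching ψ, ψ′ at both faces gives T = [1 + V₀² sinh²(κw) / (4E(V₀ − E))]⁻¹ = 1/519.8 = 0.00192.

T = 0.00192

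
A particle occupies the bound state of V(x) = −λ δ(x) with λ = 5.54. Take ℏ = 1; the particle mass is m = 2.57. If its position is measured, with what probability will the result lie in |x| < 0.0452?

The normalised bound state is ψ = √κ e^{−κ|x|} with κ = mλ/ℏ² = 14.24.
P(|x| < d) = ∫_{−d}^{d} κ e^{−2κ|x|} dx = 1 − e^{−2κd} = 1 − e^{−1.287} = 0.7239.

P = 0.724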